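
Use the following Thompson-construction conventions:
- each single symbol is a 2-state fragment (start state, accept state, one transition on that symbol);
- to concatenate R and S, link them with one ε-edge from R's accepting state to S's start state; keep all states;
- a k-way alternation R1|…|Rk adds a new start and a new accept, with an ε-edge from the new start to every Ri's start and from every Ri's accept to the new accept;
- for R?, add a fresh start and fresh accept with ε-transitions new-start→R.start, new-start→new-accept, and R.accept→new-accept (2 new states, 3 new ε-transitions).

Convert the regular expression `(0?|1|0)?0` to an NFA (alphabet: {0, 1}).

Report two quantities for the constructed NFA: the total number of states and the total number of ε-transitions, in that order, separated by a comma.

14, 13

Per subexpression:
Each of the 4 symbol leaves contributes 2 states and 0 ε-transitions.
  0? → 4 states, 3 ε-transitions
  0?|1|0 → 10 states, 9 ε-transitions
  (0?|1|0)? → 12 states, 12 ε-transitions
  (0?|1|0)?0 → 14 states, 13 ε-transitions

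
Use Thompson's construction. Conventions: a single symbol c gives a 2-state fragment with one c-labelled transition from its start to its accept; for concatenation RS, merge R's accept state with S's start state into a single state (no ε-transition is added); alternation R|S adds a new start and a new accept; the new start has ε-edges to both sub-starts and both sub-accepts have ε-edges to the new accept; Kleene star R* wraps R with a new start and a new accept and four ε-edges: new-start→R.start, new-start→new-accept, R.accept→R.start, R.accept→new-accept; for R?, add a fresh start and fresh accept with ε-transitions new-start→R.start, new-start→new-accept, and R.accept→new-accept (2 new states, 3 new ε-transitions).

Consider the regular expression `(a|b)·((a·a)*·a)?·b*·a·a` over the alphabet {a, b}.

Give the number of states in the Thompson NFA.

18

Per subexpression:
Each of the 8 symbol leaves contributes a 2-state fragment.
  a|b : 6 states
  a·a : 3 states
  (a·a)* : 5 states
  (a·a)*·a : 6 states
  ((a·a)*·a)? : 8 states
  b* : 4 states
  (a|b)·((a·a)*·a)?·b*·a·a : 18 states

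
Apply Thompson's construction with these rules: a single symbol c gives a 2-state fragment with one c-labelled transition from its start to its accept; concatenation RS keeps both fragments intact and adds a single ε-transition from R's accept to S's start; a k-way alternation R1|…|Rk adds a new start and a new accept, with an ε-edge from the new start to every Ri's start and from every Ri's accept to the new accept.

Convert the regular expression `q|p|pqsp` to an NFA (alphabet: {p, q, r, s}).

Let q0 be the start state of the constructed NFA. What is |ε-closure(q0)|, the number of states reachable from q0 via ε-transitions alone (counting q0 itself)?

4

Compute the ε-closure size of each fragment's start state recursively; a symbol fragment's start has no outgoing ε-edge, so its closure is just itself (size 1).
  pqsp → same as the first factor's closure: |ε-closure| = 1
  q|p|pqsp → |ε-closure| = 1 + 1 + 1 + 1 = 4 (the new accept is not ε-reachable since no branch accepts ε)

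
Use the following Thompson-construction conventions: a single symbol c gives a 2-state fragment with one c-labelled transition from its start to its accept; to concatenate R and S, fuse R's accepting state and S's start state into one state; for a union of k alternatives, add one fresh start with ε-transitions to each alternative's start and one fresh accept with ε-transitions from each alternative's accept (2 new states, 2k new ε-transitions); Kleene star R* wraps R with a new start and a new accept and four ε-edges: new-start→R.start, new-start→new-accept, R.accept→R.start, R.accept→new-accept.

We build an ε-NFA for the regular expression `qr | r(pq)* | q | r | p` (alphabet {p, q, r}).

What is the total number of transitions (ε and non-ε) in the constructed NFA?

Recursing over subexpressions:
Each of the 8 symbol leaves contributes 1 transition (1 symbol, 0 ε).
  qr = 2 transitions (2 symbol, 0 ε)
  pq = 2 transitions (2 symbol, 0 ε)
  (pq)* = 6 transitions (2 symbol, 4 ε)
  r(pq)* = 7 transitions (3 symbol, 4 ε)
  qr | r(pq)* | q | r | p = 22 transitions (8 symbol, 14 ε)

22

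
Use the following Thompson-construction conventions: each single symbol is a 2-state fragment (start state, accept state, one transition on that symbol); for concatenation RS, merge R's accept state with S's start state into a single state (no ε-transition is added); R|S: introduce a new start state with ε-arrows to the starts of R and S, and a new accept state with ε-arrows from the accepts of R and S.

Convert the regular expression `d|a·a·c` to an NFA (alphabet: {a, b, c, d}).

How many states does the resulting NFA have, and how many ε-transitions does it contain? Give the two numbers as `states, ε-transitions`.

8, 4

Bottom-up over the parse tree:
Each of the 4 symbol leaves contributes 2 states and 0 ε-transitions.
  a·a·c : 4 states, 0 ε-transitions
  d|a·a·c : 8 states, 4 ε-transitions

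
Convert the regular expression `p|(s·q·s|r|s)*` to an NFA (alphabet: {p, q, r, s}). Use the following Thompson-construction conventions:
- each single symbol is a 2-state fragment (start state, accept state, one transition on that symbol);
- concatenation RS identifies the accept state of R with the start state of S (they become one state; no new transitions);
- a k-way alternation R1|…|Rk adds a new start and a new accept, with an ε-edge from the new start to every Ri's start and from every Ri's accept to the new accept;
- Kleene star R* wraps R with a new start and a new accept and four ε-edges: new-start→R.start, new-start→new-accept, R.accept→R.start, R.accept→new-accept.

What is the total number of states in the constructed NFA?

Building bottom-up:
Each of the 6 symbol leaves contributes a 2-state fragment.
  s·q·s — 4 states
  s·q·s|r|s — 10 states
  (s·q·s|r|s)* — 12 states
  p|(s·q·s|r|s)* — 16 states

16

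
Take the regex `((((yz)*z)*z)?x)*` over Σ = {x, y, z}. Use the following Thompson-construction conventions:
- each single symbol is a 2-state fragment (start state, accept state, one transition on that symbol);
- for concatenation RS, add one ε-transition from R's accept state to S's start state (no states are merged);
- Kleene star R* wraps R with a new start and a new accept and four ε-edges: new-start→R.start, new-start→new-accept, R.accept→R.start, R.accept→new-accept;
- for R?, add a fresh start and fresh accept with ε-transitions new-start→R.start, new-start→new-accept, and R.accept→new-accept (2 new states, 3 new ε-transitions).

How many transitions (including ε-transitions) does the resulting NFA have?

24

By structural recursion:
Each of the 5 symbol leaves contributes 1 transition (1 symbol, 0 ε).
  yz = 3 transitions (2 symbol, 1 ε)
  (yz)* = 7 transitions (2 symbol, 5 ε)
  (yz)*z = 9 transitions (3 symbol, 6 ε)
  ((yz)*z)* = 13 transitions (3 symbol, 10 ε)
  ((yz)*z)*z = 15 transitions (4 symbol, 11 ε)
  (((yz)*z)*z)? = 18 transitions (4 symbol, 14 ε)
  (((yz)*z)*z)?x = 20 transitions (5 symbol, 15 ε)
  ((((yz)*z)*z)?x)* = 24 transitions (5 symbol, 19 ε)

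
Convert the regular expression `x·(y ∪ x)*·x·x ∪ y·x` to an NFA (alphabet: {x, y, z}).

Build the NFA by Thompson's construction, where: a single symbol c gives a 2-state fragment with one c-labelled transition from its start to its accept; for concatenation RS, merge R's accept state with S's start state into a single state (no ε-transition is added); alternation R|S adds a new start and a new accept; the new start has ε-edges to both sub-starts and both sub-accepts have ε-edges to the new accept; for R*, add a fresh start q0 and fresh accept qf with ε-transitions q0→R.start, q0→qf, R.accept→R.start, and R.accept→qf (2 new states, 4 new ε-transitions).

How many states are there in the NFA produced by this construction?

Bottom-up over the parse tree:
Each of the 7 symbol leaves contributes a 2-state fragment.
  y ∪ x → 6 states
  (y ∪ x)* → 8 states
  x·(y ∪ x)*·x·x → 11 states
  y·x → 3 states
  x·(y ∪ x)*·x·x ∪ y·x → 16 states

16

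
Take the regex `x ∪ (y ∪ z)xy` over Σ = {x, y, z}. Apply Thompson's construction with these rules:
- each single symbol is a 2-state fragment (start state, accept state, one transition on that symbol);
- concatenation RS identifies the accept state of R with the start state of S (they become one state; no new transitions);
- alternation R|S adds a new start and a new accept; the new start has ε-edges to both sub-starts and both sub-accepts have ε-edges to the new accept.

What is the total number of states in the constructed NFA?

Recursing over subexpressions:
Each of the 5 symbol leaves contributes a 2-state fragment.
  y ∪ z : 6 states
  (y ∪ z)xy : 8 states
  x ∪ (y ∪ z)xy : 12 states

12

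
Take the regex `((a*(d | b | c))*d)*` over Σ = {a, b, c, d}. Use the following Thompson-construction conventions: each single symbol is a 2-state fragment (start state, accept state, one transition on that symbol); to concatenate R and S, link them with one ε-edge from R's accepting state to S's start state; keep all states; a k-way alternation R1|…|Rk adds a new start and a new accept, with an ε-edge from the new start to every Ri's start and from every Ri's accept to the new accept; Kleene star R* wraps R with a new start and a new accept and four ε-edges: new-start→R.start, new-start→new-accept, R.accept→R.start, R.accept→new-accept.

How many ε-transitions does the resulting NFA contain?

Recursing over subexpressions:
Each of the 5 symbol leaves contributes 0 ε-transitions.
  a* → 4 ε-transitions
  d | b | c → 6 ε-transitions
  a*(d | b | c) → 11 ε-transitions
  (a*(d | b | c))* → 15 ε-transitions
  (a*(d | b | c))*d → 16 ε-transitions
  ((a*(d | b | c))*d)* → 20 ε-transitions

20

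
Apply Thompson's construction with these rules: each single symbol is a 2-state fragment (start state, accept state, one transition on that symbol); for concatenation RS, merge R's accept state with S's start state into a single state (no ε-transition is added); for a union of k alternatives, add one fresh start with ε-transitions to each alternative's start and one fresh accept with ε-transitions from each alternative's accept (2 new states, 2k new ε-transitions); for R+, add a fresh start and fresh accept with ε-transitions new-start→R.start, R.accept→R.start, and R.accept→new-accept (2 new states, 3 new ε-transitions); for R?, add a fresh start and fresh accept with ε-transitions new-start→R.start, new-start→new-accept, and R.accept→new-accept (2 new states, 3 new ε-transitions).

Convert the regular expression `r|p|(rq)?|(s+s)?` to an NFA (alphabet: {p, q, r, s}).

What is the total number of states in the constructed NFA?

18

Bottom-up over the parse tree:
Each of the 6 symbol leaves contributes a 2-state fragment.
  rq → 3 states
  (rq)? → 5 states
  s+ → 4 states
  s+s → 5 states
  (s+s)? → 7 states
  r|p|(rq)?|(s+s)? → 18 states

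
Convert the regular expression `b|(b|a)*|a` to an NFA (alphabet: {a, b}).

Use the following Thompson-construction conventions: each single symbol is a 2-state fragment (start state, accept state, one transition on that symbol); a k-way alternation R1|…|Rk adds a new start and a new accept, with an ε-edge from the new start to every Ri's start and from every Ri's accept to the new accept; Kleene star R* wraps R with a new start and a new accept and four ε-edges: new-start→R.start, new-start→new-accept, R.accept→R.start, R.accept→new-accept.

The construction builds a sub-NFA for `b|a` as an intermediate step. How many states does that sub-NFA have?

Fragment for `b|a`:
Each of the 2 symbol leaves contributes a 2-state fragment.
  b|a = 6 states

6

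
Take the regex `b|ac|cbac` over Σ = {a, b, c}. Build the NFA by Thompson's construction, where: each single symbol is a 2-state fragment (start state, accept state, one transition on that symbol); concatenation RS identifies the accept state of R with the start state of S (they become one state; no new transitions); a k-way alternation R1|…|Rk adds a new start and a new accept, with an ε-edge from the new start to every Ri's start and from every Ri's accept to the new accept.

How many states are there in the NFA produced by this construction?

12

By structural recursion:
Each of the 7 symbol leaves contributes a 2-state fragment.
  ac — 3 states
  cbac — 5 states
  b|ac|cbac — 12 states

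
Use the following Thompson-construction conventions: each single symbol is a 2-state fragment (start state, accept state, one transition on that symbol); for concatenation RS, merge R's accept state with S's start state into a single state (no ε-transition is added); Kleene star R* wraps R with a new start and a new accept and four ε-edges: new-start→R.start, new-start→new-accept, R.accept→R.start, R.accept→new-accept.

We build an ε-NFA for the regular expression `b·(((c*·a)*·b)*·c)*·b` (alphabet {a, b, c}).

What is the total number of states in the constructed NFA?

Building bottom-up:
Each of the 6 symbol leaves contributes a 2-state fragment.
  c* = 4 states
  c*·a = 5 states
  (c*·a)* = 7 states
  (c*·a)*·b = 8 states
  ((c*·a)*·b)* = 10 states
  ((c*·a)*·b)*·c = 11 states
  (((c*·a)*·b)*·c)* = 13 states
  b·(((c*·a)*·b)*·c)*·b = 15 states

15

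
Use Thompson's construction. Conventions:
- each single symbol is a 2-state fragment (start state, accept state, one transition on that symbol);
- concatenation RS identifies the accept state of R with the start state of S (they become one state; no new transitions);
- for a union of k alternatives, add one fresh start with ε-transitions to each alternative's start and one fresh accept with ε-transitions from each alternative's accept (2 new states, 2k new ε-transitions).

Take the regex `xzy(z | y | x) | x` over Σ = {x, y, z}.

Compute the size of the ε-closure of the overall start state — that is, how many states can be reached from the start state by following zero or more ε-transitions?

3

Work bottom-up. For each fragment F, track |ε-closure(F.start)| and whether F's accept lies in that closure (i.e. whether F accepts ε). A single-symbol fragment has closure size 1 and does not accept ε.
  z | y | x : new start ε-reaches every alternative's start; none of them accept ε, so the new accept is not reached: |closure| = 1 + 1 + 1 + 1 = 4
  xzy(z | y | x) : same as the first factor's closure: |closure| = 1
  xzy(z | y | x) | x : |closure| = 1 + 1 + 1 = 3 (the new accept is not ε-reachable since no branch accepts ε)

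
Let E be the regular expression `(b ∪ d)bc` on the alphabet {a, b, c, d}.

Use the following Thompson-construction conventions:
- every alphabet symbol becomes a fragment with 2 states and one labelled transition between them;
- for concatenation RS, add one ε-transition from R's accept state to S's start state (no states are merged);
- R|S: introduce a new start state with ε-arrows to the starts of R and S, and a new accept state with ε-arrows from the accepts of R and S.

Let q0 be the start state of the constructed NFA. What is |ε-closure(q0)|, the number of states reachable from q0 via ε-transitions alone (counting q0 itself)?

3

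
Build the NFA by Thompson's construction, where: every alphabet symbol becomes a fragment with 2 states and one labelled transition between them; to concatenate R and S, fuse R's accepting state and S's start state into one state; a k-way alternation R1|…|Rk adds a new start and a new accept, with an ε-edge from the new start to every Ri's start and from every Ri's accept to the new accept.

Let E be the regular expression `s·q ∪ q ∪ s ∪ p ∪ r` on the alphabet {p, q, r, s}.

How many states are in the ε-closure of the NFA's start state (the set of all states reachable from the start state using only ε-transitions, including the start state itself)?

6

Compute the ε-closure size of each fragment's start state recursively; a symbol fragment's start has no outgoing ε-edge, so its closure is just itself (size 1).
  s·q → |closure| equals the left operand's closure size = 1 (its accept is not ε-reachable, so the closure stops there)
  s·q ∪ q ∪ s ∪ p ∪ r → new start ε-reaches every alternative's start; none of them accept ε, so the new accept is not reached: |closure| = 1 + 1 + 1 + 1 + 1 + 1 = 6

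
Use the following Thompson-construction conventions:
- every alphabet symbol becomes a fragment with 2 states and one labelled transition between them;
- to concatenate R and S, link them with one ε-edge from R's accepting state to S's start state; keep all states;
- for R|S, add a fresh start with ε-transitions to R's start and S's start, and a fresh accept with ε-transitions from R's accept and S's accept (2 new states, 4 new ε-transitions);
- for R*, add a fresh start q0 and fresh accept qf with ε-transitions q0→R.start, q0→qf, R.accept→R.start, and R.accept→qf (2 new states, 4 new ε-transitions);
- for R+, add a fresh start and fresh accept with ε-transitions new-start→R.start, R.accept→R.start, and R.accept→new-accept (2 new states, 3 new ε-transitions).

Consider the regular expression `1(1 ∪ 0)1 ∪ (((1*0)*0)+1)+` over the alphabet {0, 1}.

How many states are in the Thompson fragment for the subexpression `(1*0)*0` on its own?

10

Fragment for `(1*0)*0`:
Each of the 3 symbol leaves contributes a 2-state fragment.
  1* = 4 states
  1*0 = 6 states
  (1*0)* = 8 states
  (1*0)*0 = 10 states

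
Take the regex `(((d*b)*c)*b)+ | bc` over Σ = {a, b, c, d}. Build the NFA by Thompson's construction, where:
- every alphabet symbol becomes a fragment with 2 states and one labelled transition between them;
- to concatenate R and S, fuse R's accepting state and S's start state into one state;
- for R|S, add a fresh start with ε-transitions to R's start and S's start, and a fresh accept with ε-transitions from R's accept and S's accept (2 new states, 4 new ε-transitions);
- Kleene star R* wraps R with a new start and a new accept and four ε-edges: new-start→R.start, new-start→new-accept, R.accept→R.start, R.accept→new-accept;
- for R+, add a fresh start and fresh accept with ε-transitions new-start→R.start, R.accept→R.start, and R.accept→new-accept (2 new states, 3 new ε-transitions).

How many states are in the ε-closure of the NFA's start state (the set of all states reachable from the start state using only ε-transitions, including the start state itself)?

10

Compute the ε-closure size of each fragment's start state recursively; a symbol fragment's start has no outgoing ε-edge, so its closure is just itself (size 1).
  d* : new start has ε-edges to the inner start and to the new accept, so |closure| = 2 + 1 = 3
  d*b : |closure| = 3 + (1−1) = 3 (closure spills across the concat boundary because the left factor accepts ε)
  (d*b)* : |closure| = 1 (new start) + 3 (body) + 1 (new accept) = 5
  (d*b)*c : |closure| = 5 + (1−1) = 5 (closure spills across the concat boundary because the left factor accepts ε)
  ((d*b)*c)* : |closure| = 1 (new start) + 5 (body) + 1 (new accept) = 7
  ((d*b)*c)*b : |closure| = 7 + (1−1) = 7 (closure spills across the concat boundary because the left factor accepts ε)
  (((d*b)*c)*b)+ : |closure| = 1 + 7 = 8 (the body doesn't accept ε, so the new accept is not reached)
  bc : same as the first factor's closure: |closure| = 1
  (((d*b)*c)*b)+ | bc : |closure| = 1 + 8 + 1 = 10 (the new accept is not ε-reachable since no branch accepts ε)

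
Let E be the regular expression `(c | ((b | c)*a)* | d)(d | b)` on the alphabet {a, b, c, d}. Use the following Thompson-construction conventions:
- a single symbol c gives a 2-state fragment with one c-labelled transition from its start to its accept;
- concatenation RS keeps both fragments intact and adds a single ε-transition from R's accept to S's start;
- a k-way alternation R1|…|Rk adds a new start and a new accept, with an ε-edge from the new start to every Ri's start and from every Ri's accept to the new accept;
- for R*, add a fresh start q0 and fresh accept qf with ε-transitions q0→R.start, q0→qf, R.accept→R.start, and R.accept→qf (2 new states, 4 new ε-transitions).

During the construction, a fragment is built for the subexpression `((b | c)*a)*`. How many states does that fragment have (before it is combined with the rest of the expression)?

Fragment for `((b | c)*a)*`:
Each of the 3 symbol leaves contributes a 2-state fragment.
  b | c = 6 states
  (b | c)* = 8 states
  (b | c)*a = 10 states
  ((b | c)*a)* = 12 states

12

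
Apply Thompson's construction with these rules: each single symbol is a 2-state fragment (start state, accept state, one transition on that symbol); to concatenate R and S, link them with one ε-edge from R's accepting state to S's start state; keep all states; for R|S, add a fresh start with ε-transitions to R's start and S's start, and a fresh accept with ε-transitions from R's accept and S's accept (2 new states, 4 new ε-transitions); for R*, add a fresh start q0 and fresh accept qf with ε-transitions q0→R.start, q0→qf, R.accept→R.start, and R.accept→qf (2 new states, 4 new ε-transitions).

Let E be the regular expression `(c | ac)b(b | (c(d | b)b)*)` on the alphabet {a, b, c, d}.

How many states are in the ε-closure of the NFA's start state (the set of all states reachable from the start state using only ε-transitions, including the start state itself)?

Work bottom-up. For each fragment F, track |ε-closure(F.start)| and whether F's accept lies in that closure (i.e. whether F accepts ε). A single-symbol fragment has closure size 1 and does not accept ε.
  ac : |ε-closure| equals the left operand's closure size = 1 (its accept is not ε-reachable, so the closure stops there)
  c | ac : |ε-closure| = 1 + 1 + 1 = 3 (the new accept is not ε-reachable since no branch accepts ε)
  d | b : new start ε-reaches every alternative's start; none of them accept ε, so the new accept is not reached: |ε-closure| = 1 + 1 + 1 = 3
  c(d | b)b : |ε-closure| equals the left operand's closure size = 1 (its accept is not ε-reachable, so the closure stops there)
  (c(d | b)b)* : |ε-closure| = 1 (new start) + 1 (body) + 1 (new accept) = 3
  b | (c(d | b)b)* : |ε-closure| = 1 (new start) + (1 + 3) + 1 (new accept, since some branch ε-reaches its own accept) = 6
  (c | ac)b(b | (c(d | b)b)*) : |ε-closure| equals the left operand's closure size = 3 (its accept is not ε-reachable, so the closure stops there)

3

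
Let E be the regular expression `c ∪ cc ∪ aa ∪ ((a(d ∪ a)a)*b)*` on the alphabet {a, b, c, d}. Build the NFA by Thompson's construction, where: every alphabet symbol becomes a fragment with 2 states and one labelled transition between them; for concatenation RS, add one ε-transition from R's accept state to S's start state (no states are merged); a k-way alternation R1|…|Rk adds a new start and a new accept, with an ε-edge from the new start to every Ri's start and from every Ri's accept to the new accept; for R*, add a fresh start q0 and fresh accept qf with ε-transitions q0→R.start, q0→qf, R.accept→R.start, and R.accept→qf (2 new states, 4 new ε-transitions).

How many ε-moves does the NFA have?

25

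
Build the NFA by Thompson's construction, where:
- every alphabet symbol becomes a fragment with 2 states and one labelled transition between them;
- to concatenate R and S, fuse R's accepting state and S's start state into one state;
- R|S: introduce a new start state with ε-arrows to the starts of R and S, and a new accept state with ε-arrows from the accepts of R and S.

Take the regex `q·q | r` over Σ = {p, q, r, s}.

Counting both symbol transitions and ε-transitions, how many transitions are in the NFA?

By structural recursion:
Each of the 3 symbol leaves contributes 1 transition (1 symbol, 0 ε).
  q·q → 2 transitions (2 symbol, 0 ε)
  q·q | r → 7 transitions (3 symbol, 4 ε)

7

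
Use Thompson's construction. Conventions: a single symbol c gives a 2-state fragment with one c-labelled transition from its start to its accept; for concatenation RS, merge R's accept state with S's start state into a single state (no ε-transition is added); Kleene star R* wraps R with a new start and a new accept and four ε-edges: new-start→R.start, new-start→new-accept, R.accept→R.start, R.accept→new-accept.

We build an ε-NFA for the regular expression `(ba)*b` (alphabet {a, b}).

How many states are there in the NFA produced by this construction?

6

Recursing over subexpressions:
Each of the 3 symbol leaves contributes a 2-state fragment.
  ba → 3 states
  (ba)* → 5 states
  (ba)*b → 6 states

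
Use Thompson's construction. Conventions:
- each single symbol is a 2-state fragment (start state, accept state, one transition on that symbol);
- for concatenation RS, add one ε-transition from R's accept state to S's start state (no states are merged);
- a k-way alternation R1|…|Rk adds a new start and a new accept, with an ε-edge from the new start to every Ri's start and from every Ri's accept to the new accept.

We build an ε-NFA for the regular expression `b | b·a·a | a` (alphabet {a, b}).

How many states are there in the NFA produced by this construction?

12

Bottom-up over the parse tree:
Each of the 5 symbol leaves contributes a 2-state fragment.
  b·a·a → 6 states
  b | b·a·a | a → 12 states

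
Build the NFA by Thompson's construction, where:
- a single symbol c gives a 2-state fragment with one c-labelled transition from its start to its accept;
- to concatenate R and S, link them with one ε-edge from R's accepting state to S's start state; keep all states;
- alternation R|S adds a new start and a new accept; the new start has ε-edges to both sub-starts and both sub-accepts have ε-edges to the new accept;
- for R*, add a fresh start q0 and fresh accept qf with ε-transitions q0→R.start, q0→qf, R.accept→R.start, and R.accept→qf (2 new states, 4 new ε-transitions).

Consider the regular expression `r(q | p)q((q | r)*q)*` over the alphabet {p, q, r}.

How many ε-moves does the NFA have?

20

Building bottom-up:
Each of the 7 symbol leaves contributes 0 ε-transitions.
  q | p : 4 ε-transitions
  q | r : 4 ε-transitions
  (q | r)* : 8 ε-transitions
  (q | r)*q : 9 ε-transitions
  ((q | r)*q)* : 13 ε-transitions
  r(q | p)q((q | r)*q)* : 20 ε-transitions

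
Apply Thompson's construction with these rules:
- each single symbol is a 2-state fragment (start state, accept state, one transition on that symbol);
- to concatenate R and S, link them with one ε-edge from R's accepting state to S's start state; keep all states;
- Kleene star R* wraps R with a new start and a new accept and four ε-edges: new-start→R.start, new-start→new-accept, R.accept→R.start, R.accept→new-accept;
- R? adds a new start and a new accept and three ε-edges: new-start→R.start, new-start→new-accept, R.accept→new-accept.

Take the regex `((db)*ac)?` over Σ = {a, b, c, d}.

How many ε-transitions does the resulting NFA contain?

Recursing over subexpressions:
Each of the 4 symbol leaves contributes 0 ε-transitions.
  db = 1 ε-transition
  (db)* = 5 ε-transitions
  (db)*ac = 7 ε-transitions
  ((db)*ac)? = 10 ε-transitions

10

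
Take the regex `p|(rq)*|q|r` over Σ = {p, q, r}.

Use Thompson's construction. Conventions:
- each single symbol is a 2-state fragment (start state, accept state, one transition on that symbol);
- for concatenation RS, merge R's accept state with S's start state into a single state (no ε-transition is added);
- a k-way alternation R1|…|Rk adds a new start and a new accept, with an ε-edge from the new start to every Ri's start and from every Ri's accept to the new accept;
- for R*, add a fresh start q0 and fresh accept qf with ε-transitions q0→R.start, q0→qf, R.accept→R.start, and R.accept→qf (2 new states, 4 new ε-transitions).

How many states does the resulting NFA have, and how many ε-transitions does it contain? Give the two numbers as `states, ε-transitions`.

Bottom-up over the parse tree:
Each of the 5 symbol leaves contributes 2 states and 0 ε-transitions.
  rq — 3 states, 0 ε-transitions
  (rq)* — 5 states, 4 ε-transitions
  p|(rq)*|q|r — 13 states, 12 ε-transitions

13, 12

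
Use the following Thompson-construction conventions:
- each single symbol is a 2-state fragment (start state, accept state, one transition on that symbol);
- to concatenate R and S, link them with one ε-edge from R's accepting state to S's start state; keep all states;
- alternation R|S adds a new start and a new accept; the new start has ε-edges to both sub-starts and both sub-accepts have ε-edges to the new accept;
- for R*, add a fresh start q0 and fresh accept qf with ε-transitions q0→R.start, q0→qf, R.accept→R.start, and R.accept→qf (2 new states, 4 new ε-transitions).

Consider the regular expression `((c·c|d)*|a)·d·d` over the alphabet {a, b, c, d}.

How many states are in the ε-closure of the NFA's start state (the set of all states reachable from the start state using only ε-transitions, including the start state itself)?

Let C(F) = |ε-closure(F.start)| within fragment F, and note whether F accepts ε. Symbol fragments have C = 1 and do not accept ε. Then:
  c·c → |ε-closure| equals the left operand's closure size = 1 (its accept is not ε-reachable, so the closure stops there)
  c·c|d → |ε-closure| = 1 + 1 + 1 = 3 (the new accept is not ε-reachable since no branch accepts ε)
  (c·c|d)* → new start has ε-edges to the inner start and to the new accept, so |ε-closure| = 2 + 3 = 5
  (c·c|d)*|a → |ε-closure| = 1 (new start) + (5 + 1) + 1 (new accept, since some branch ε-reaches its own accept) = 8
  ((c·c|d)*|a)·d·d → |ε-closure| = 8 + 1 = 9 (closure spills across the concat boundary because the left factor accepts ε)

9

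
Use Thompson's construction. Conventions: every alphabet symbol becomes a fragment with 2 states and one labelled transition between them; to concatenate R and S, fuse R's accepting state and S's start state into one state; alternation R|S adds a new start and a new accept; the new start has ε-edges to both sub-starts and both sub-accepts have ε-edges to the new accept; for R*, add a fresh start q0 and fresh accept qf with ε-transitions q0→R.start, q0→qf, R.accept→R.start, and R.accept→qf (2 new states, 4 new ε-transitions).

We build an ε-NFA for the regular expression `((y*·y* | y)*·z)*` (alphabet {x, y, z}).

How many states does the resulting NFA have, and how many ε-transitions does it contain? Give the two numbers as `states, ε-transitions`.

16, 20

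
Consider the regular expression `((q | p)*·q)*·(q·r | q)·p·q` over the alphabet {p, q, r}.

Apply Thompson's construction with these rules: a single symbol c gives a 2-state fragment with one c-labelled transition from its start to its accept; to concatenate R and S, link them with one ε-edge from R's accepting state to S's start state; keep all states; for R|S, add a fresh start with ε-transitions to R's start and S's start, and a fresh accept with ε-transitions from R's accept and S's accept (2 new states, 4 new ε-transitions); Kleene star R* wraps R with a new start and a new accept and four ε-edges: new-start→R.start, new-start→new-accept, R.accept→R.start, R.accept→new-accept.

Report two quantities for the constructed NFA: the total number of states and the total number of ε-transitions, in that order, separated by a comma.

By structural recursion:
Each of the 8 symbol leaves contributes 2 states and 0 ε-transitions.
  q | p : 6 states, 4 ε-transitions
  (q | p)* : 8 states, 8 ε-transitions
  (q | p)*·q : 10 states, 9 ε-transitions
  ((q | p)*·q)* : 12 states, 13 ε-transitions
  q·r : 4 states, 1 ε-transition
  q·r | q : 8 states, 5 ε-transitions
  ((q | p)*·q)*·(q·r | q)·p·q : 24 states, 21 ε-transitions

24, 21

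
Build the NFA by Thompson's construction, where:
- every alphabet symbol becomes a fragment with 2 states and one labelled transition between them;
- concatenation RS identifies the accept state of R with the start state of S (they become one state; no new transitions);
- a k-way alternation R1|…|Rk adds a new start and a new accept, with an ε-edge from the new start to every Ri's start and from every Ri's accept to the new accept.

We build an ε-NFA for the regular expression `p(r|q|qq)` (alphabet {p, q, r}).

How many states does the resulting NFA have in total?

Bottom-up over the parse tree:
Each of the 5 symbol leaves contributes a 2-state fragment.
  qq — 3 states
  r|q|qq — 9 states
  p(r|q|qq) — 10 states

10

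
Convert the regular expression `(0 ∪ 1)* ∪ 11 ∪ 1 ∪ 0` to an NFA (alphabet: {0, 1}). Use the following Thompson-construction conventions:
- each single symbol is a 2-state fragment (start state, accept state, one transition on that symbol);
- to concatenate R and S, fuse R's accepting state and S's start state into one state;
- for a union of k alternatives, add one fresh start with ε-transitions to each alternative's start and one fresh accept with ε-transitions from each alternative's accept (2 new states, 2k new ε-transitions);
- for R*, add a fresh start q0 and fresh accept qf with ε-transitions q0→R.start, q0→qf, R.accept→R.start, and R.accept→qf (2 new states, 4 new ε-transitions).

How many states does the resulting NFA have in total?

17

Recursing over subexpressions:
Each of the 6 symbol leaves contributes a 2-state fragment.
  0 ∪ 1 → 6 states
  (0 ∪ 1)* → 8 states
  11 → 3 states
  (0 ∪ 1)* ∪ 11 ∪ 1 ∪ 0 → 17 states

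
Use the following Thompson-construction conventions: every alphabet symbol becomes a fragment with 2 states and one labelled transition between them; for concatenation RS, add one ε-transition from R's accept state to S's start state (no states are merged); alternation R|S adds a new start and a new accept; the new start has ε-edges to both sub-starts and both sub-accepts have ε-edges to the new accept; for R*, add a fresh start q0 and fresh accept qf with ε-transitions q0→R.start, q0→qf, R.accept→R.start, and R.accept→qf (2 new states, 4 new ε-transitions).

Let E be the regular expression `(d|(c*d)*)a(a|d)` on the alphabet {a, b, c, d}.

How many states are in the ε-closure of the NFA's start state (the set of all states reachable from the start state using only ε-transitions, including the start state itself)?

Let C(F) = |ε-closure(F.start)| within fragment F, and note whether F accepts ε. Symbol fragments have C = 1 and do not accept ε. Then:
  c* → the star's fresh start ε-reaches both the body's start and the fresh accept: |ε-closure| = 2 + 1 = 3
  c*d → the left operand accepts ε, so the closure extends into the next operand (via the concat ε-link); |ε-closure| = 3 + 1 = 4
  (c*d)* → the star's fresh start ε-reaches both the body's start and the fresh accept: |ε-closure| = 2 + 4 = 6
  d|(c*d)* → new start ε-reaches every alternative's start; at least one alternative accepts ε, so the union's new accept is reached too: |ε-closure| = 1 + 1 + 6 + 1 = 9
  a|d → new start ε-reaches every alternative's start; none of them accept ε, so the new accept is not reached: |ε-closure| = 1 + 1 + 1 = 3
  (d|(c*d)*)a(a|d) → |ε-closure| = 9 + 1 = 10 (closure spills across the concat boundary because the left factor accepts ε)

10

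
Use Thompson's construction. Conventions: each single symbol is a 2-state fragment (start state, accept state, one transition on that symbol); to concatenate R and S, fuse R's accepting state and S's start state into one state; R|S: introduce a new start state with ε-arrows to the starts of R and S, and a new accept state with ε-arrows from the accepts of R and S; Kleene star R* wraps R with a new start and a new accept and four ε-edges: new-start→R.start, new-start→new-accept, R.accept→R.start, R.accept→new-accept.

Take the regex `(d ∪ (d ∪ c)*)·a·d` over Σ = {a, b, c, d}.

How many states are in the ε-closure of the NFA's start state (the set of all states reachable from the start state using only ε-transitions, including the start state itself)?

8

Work bottom-up. For each fragment F, track |ε-closure(F.start)| and whether F's accept lies in that closure (i.e. whether F accepts ε). A single-symbol fragment has closure size 1 and does not accept ε.
  d ∪ c — new start ε-reaches every alternative's start; none of them accept ε, so the new accept is not reached: |ε-closure| = 1 + 1 + 1 = 3
  (d ∪ c)* — |ε-closure| = 1 (new start) + 3 (body) + 1 (new accept) = 5
  d ∪ (d ∪ c)* — |ε-closure| = 1 (new start) + (1 + 5) + 1 (new accept, since some branch ε-reaches its own accept) = 8
  (d ∪ (d ∪ c)*)·a·d — |ε-closure| = 8 + (1−1) = 8 (closure spills across the concat boundary because the left factor accepts ε)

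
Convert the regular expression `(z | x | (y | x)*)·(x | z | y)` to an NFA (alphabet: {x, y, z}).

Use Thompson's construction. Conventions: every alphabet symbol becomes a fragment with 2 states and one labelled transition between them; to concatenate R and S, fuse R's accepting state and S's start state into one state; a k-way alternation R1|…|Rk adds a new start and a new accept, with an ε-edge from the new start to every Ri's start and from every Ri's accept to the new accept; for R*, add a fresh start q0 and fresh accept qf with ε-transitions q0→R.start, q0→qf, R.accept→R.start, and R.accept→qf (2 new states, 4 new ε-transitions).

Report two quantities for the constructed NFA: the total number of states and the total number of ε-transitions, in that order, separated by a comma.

By structural recursion:
Each of the 7 symbol leaves contributes 2 states and 0 ε-transitions.
  y | x = 6 states, 4 ε-transitions
  (y | x)* = 8 states, 8 ε-transitions
  z | x | (y | x)* = 14 states, 14 ε-transitions
  x | z | y = 8 states, 6 ε-transitions
  (z | x | (y | x)*)·(x | z | y) = 21 states, 20 ε-transitions

21, 20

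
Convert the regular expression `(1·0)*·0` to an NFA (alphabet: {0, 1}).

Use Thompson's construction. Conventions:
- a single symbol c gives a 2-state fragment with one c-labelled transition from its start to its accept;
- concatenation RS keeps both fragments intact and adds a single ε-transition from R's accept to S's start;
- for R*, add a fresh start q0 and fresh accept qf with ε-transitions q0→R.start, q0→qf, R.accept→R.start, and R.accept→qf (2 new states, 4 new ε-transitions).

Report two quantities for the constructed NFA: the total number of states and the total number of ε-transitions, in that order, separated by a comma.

8, 6

Building bottom-up:
Each of the 3 symbol leaves contributes 2 states and 0 ε-transitions.
  1·0 → 4 states, 1 ε-transition
  (1·0)* → 6 states, 5 ε-transitions
  (1·0)*·0 → 8 states, 6 ε-transitions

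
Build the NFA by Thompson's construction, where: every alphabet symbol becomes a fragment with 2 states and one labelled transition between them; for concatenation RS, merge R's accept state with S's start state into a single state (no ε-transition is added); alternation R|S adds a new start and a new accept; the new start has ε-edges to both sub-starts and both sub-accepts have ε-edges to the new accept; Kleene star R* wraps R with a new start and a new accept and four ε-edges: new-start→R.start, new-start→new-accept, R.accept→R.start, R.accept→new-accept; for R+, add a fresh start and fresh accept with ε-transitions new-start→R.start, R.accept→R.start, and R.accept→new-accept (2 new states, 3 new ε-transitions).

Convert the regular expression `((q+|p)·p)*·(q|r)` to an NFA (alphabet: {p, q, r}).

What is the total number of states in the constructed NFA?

Recursing over subexpressions:
Each of the 5 symbol leaves contributes a 2-state fragment.
  q+ → 4 states
  q+|p → 8 states
  (q+|p)·p → 9 states
  ((q+|p)·p)* → 11 states
  q|r → 6 states
  ((q+|p)·p)*·(q|r) → 16 states

16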